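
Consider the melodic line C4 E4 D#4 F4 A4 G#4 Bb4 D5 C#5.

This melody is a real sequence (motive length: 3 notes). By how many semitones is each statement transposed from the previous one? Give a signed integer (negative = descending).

The 3-note cells begin on C4, F4, Bb4 — each up a 4th from the last.
C4 to F4 spans +5 semitones.

5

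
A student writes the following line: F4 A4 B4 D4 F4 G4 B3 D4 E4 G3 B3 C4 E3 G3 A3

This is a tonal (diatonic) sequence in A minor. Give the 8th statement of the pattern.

Unit = 3 notes; the statements start on F4, D4, B3, G3, E3, moving down a 3rd each time.
Extending down a 3rd: C3 → A2 → F2.
So cell 8 is F2 A2 B2.

F2 A2 B2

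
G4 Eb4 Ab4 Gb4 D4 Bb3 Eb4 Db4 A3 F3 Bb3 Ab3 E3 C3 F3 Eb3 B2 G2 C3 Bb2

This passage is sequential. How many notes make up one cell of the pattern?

4

Try groups of 4 (5 cells in 20 notes):
G4 Eb4 Ab4 Gb4 | D4 Bb3 Eb4 Db4 | A3 F3 Bb3 Ab3 | E3 C3 F3 Eb3 | B2 G2 C3 Bb2
That's a consistent down a 4th shift per cell, and no other grouping gives one.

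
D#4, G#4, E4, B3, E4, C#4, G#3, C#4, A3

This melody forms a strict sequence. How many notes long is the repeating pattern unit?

3

There are 9 notes; a 3-note unit gives 3 cells:
D#4 G#4 E4 | B3 E4 C#4 | G#3 C#4 A3
That's a consistent down a 3rd shift per cell, and no other grouping gives one.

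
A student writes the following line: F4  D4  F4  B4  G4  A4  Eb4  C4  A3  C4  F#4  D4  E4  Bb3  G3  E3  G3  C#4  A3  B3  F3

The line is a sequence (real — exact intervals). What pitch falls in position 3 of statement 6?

With 7-note cells, note 3 of each statement runs F4, C4, G3.
Extending down a 4th: D3 → A2 → E2.

E2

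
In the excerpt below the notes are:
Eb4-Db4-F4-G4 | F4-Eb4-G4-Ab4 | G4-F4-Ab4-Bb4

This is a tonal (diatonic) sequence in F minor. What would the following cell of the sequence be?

The 4-note cells begin on Eb4, F4, G4 — each up a 2nd from the last.
So cell 4 is Ab4 G4 Bb4 C5.

Ab4 G4 Bb4 C5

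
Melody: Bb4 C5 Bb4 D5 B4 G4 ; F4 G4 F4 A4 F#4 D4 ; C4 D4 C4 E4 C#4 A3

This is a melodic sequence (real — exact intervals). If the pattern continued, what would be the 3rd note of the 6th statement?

A2

Grouping in 6s, the 3rd note of each cell is Bb4, F4, C4.
Carrying that down a 4th forward: G3 → D3 → A2.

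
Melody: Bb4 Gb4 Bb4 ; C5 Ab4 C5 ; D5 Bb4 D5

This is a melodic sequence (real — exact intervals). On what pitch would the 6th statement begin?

G#5

Unit = 3 notes; the statements start on Bb4, C5, D5, moving up a 2nd each time.
Extending the heads up a 2nd: E5 → F#5 → G#5.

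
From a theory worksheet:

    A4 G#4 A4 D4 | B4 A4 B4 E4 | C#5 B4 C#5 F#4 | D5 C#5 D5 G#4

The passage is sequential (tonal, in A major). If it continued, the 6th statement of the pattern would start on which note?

Taking 4-note groups, the heads are A4, B4, C#5, D5: the pattern moves up a 2nd.
Continuing: E5 → F#5. Statement 6 starts on F#5.

F#5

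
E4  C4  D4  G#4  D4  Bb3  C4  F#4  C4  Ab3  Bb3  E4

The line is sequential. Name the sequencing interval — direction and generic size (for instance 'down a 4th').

With a 4-note motive the entries are E4, D4, C4, each down a 2nd from the previous.
E4 to D4 is down a 2nd.

down a 2nd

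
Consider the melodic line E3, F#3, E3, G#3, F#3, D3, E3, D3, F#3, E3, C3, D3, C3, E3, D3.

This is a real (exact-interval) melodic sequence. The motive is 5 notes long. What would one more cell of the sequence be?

Unit = 5 notes; the statements start on E3, D3, C3, moving down a 2nd each time.
Statement 4 starts on Bb2 and keeps the same exact contour: Bb2 C3 Bb2 D3 C3.

Bb2 C3 Bb2 D3 C3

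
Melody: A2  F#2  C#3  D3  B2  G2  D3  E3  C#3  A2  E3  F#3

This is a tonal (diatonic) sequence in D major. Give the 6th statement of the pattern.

F#3 D3 A3 B3

Unit = 4 notes; the statements start on A2, B2, C#3, moving up a 2nd each time.
Carrying on: D3 → E3 → F#3.
Statement 6 starts on F#3 and keeps the same diatonic contour: F#3 D3 A3 B3.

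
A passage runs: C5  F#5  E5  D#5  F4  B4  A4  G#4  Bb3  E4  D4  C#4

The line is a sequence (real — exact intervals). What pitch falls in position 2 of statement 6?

G2

With 4-note cells, note 2 of each statement runs F#5, B4, E4.
Carrying that down a 5th forward: A3 → D3 → G2.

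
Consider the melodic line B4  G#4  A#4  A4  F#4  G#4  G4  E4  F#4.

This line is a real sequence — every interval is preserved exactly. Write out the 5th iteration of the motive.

Eb4 C4 D4

Unit = 3 notes; the statements start on B4, A4, G4, moving down a 2nd each time.
Carrying on: F4 → Eb4.
Statement 5 starts on Eb4 and keeps the same exact contour: Eb4 C4 D4.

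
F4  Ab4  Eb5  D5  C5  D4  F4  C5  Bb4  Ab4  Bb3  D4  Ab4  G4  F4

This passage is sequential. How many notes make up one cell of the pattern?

Try groups of 5 (3 cells in 15 notes):
F4 Ab4 Eb5 D5 C5 | D4 F4 C5 Bb4 Ab4 | Bb3 D4 Ab4 G4 F4
That's a consistent down a 3rd shift per cell, and no other grouping gives one.

5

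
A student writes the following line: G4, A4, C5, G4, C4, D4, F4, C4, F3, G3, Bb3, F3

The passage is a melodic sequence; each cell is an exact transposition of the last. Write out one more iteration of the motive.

Unit = 4 notes; the statements start on G4, C4, F3, moving down a 5th each time.
Statement 4 starts on Bb2 and keeps the same exact contour: Bb2 C3 Eb3 Bb2.

Bb2 C3 Eb3 Bb2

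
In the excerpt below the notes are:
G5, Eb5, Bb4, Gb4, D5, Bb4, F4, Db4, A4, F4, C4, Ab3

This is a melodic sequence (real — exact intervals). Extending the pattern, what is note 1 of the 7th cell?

With 4-note cells, note 1 of each statement runs G5, D5, A4.
Each moves down a 4th. Continuing: E4 → B3 → F#3 → C#3.

C#3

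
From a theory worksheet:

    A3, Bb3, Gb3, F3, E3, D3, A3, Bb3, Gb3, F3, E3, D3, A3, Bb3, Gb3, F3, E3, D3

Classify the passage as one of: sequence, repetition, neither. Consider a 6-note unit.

Each 6-note cell is identical (A3 Bb3 Gb3 F3 E3 D3), restated at the same pitch.

repetition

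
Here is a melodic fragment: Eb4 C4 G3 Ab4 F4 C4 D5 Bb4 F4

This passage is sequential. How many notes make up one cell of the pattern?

3

There are 9 notes; a 3-note unit gives 3 cells:
Eb4 C4 G3 | Ab4 F4 C4 | D5 Bb4 F4
Every group is a transposition up a 4th of the one before; no shorter unit works.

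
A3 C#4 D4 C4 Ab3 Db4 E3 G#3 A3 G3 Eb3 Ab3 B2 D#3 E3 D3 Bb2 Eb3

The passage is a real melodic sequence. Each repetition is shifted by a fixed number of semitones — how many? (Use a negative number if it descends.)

-5

Taking 6-note groups, the heads are A3, E3, B2: the pattern moves down a 4th.
Counting half-steps from A3 to E3: -5.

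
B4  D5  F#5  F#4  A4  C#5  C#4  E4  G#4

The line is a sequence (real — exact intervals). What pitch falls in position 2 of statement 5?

F#3

The unit is 3 notes. Position-2 pitches of the 3 shown cells: D5, A4, E4.
Each moves down a 4th. Continuing: B3 → F#3.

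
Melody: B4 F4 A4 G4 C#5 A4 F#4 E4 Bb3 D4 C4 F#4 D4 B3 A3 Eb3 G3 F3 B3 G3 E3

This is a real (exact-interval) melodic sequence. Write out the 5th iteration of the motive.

G2 Db2 F2 Eb2 A2 F2 D2

Taking 7-note groups, the heads are B4, E4, A3: the pattern moves down a 5th.
Continuing the starts: D3 → G2.
From G2 the exact shape gives G2 Db2 F2 Eb2 A2 F2 D2.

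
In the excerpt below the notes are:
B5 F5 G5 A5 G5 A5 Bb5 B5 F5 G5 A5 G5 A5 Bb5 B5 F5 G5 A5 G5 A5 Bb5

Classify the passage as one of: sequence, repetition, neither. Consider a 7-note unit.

Each 7-note cell is identical (B5 F5 G5 A5 G5 A5 Bb5), restated at the same pitch.

repetition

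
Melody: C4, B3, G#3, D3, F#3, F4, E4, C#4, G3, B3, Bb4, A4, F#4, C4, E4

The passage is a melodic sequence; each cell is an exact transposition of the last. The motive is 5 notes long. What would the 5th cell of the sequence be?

With a 5-note motive the entries are C4, F4, Bb4, each up a 4th from the previous.
Carrying on: Eb5 → Ab5.
Statement 5 starts on Ab5 and keeps the same exact contour: Ab5 G5 E5 Bb4 D5.

Ab5 G5 E5 Bb4 D5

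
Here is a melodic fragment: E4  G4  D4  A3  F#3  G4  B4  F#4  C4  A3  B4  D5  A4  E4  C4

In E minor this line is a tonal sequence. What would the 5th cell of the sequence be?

F#5 A5 E5 B4 G4

Taking 5-note groups, the heads are E4, G4, B4: the pattern moves up a 3rd.
Carrying on: D5 → F#5.
From F#5 the diatonic shape gives F#5 A5 E5 B4 G4.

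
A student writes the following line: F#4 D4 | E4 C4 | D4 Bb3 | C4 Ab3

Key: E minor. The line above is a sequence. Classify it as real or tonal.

Each cell has the same semitone pattern (-4,) — intervals are preserved exactly.
And Bb3 lies outside E minor, so the sequence is real rather than tonal.

real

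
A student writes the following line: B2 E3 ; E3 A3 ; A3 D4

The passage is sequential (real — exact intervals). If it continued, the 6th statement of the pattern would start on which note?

Taking 2-note groups, the heads are B2, E3, A3: the pattern moves up a 4th.
Extending the heads up a 4th: D4 → G4 → C5.

C5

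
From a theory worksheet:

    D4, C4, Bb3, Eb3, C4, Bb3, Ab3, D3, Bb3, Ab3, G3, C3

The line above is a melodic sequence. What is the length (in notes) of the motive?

4

Try groups of 4 (3 cells in 12 notes):
D4 C4 Bb3 Eb3 | C4 Bb3 Ab3 D3 | Bb3 Ab3 G3 C3
Every group is a transposition down a 2nd of the one before; no shorter unit works.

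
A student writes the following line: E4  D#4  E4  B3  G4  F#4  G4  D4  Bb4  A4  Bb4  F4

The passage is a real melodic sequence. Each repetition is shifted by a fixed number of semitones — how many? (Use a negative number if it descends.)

3

The 4-note cells begin on E4, G4, Bb4 — each up a 3rd from the last.
E4→G4 is 67 − 64 = 3 semitones.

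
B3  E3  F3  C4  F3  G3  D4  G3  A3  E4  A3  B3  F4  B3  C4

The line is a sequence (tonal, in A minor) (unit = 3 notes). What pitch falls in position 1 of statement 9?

C5

With 3-note cells, note 1 of each statement runs B3, C4, D4, E4, F4.
Extending up a 2nd: G4 → A4 → B4 → C5.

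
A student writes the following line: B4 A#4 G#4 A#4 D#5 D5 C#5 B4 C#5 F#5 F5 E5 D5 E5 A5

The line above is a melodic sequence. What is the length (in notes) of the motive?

Try groups of 5 (3 cells in 15 notes):
B4 A#4 G#4 A#4 D#5 | D5 C#5 B4 C#5 F#5 | F5 E5 D5 E5 A5
Every group is a transposition up a 3rd of the one before; no shorter unit works.

5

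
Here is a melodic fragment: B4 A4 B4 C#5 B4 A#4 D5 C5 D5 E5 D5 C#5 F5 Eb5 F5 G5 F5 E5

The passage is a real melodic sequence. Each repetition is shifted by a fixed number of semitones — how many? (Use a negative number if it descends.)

With a 6-note motive the entries are B4, D5, F5, each up a 3rd from the previous.
Counting half-steps from B4 to D5: 3.

3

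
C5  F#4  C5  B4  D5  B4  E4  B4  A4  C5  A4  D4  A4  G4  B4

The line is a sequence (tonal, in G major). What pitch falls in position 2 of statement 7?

G3

Grouping in 5s, the 2nd note of each cell is F#4, E4, D4.
Carrying that down a 2nd forward: C4 → B3 → A3 → G3.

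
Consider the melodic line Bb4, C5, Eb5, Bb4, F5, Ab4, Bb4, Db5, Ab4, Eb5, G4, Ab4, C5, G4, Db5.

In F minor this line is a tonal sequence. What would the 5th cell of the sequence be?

The 5-note cells begin on Bb4, Ab4, G4 — each down a 2nd from the last.
Carrying on: F4 → Eb4.
So cell 5 is Eb4 F4 Ab4 Eb4 Bb4.

Eb4 F4 Ab4 Eb4 Bb4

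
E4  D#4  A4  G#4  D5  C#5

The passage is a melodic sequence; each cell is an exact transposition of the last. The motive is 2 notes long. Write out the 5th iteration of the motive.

Taking 2-note groups, the heads are E4, A4, D5: the pattern moves up a 4th.
Carrying on: G5 → C6.
Statement 5 starts on C6 and keeps the same exact contour: C6 B5.

C6 B5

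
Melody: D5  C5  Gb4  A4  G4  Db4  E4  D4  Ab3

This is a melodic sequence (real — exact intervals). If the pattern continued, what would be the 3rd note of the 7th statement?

With 3-note cells, note 3 of each statement runs Gb4, Db4, Ab3.
Extending down a 4th: Eb3 → Bb2 → F2 → C2.

C2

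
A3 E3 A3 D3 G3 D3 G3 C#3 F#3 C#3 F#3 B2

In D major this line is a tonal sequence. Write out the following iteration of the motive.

E3 B2 E3 A2

Taking 4-note groups, the heads are A3, G3, F#3: the pattern moves down a 2nd.
Statement 4 starts on E3 and keeps the same diatonic contour: E3 B2 E3 A2.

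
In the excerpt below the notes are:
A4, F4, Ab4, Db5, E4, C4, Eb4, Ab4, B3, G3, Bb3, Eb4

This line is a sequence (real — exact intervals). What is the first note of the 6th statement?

G#2

With a 4-note motive the entries are A4, E4, B3, each down a 4th from the previous.
Continuing: F#3 → C#3 → G#2. Statement 6 starts on G#2.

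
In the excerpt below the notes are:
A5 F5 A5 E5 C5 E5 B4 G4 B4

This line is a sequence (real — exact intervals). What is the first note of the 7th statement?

Taking 3-note groups, the heads are A5, E5, B4: the pattern moves down a 4th.
Continuing: F#4 → C#4 → G#3 → D#3. Statement 7 starts on D#3.

D#3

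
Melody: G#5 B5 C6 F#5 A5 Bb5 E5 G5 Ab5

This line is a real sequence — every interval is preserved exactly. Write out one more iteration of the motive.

Taking 3-note groups, the heads are G#5, F#5, E5: the pattern moves down a 2nd.
From D5 the exact shape gives D5 F5 Gb5.

D5 F5 Gb5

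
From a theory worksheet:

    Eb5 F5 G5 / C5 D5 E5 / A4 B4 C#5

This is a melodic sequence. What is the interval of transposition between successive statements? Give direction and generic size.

down a 3rd

Taking 3-note groups, the heads are Eb5, C5, A4: the pattern moves down a 3rd.
Eb5 to C5 is down a 3rd.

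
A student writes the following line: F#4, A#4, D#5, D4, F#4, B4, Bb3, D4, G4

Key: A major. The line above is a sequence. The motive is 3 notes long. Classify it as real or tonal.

Each cell has the same semitone pattern (4, 5) — intervals are preserved exactly.
And A#4 lies outside A major, so the sequence is real rather than tonal.

real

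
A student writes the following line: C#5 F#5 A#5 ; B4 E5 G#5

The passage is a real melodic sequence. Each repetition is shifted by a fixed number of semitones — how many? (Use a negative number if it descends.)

Unit = 3 notes; the statements start on C#5, B4, moving down a 2nd each time.
C#5 to B4 spans -2 semitones.

-2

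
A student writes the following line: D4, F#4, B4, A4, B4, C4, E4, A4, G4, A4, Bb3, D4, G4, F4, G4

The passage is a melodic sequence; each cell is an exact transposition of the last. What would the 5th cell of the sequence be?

Gb3 Bb3 Eb4 Db4 Eb4

Taking 5-note groups, the heads are D4, C4, Bb3: the pattern moves down a 2nd.
Continuing the starts: Ab3 → Gb3.
Statement 5 starts on Gb3 and keeps the same exact contour: Gb3 Bb3 Eb4 Db4 Eb4.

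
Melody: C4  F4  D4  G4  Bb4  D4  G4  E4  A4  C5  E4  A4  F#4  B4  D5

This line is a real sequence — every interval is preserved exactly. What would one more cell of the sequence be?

The 5-note cells begin on C4, D4, E4 — each up a 2nd from the last.
So cell 4 is F#4 B4 G#4 C#5 E5.

F#4 B4 G#4 C#5 E5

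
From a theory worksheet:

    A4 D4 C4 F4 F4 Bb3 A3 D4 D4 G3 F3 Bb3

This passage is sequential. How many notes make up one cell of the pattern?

There are 12 notes; a 4-note unit gives 3 cells:
A4 D4 C4 F4 | F4 Bb3 A3 D4 | D4 G3 F3 Bb3
That's a consistent down a 3rd shift per cell, and no other grouping gives one.

4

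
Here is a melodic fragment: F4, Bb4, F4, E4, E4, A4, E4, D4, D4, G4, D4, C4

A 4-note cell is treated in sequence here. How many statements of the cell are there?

3

12 notes in groups of 4 gives 12/4 = 3 statements.
Starts: F4, E4, D4 — each down a 2nd.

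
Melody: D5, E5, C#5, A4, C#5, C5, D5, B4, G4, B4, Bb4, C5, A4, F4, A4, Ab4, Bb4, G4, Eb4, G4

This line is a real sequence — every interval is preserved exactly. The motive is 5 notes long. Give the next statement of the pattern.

The 5-note cells begin on D5, C5, Bb4, Ab4 — each down a 2nd from the last.
Statement 5 starts on Gb4 and keeps the same exact contour: Gb4 Ab4 F4 Db4 F4.

Gb4 Ab4 F4 Db4 F4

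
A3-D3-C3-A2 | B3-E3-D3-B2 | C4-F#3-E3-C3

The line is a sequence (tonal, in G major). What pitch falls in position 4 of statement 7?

G3

With 4-note cells, note 4 of each statement runs A2, B2, C3.
Each moves up a 2nd. Continuing: D3 → E3 → F#3 → G3.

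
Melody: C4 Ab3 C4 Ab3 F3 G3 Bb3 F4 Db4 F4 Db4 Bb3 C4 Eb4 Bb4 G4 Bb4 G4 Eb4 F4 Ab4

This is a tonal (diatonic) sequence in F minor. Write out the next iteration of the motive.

Eb5 C5 Eb5 C5 Ab4 Bb4 Db5

The 7-note cells begin on C4, F4, Bb4 — each up a 4th from the last.
So cell 4 is Eb5 C5 Eb5 C5 Ab4 Bb4 Db5.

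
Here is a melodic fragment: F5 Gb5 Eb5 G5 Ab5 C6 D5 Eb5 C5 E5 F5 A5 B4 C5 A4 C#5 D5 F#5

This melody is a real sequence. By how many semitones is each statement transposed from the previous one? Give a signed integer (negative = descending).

-3

Unit = 6 notes; the statements start on F5, D5, B4, moving down a 3rd each time.
F5→D5 is 74 − 77 = -3 semitones.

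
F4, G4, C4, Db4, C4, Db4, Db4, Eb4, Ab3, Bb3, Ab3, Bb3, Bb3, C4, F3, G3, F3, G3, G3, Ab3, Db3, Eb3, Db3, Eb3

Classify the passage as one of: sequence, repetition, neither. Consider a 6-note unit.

Each 6-note cell is the previous one transposed down a 3rd.

sequence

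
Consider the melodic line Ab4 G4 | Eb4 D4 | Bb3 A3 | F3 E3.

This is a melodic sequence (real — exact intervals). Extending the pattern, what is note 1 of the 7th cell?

With 2-note cells, note 1 of each statement runs Ab4, Eb4, Bb3, F3.
Each moves down a 4th. Continuing: C3 → G2 → D2.

D2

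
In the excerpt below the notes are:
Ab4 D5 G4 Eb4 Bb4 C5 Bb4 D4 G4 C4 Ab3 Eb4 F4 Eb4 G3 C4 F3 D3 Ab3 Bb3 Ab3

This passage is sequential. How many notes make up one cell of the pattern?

21 notes total. Splitting into 3 groups of 7:
Ab4 D5 G4 Eb4 Bb4 C5 Bb4 | D4 G4 C4 Ab3 Eb4 F4 Eb4 | G3 C4 F3 D3 Ab3 Bb3 Ab3
Each cell is the previous one down a 5th — so the unit is 7 notes.

7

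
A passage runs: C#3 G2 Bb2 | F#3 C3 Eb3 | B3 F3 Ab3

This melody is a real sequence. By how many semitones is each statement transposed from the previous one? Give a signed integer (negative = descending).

5

Unit = 3 notes; the statements start on C#3, F#3, B3, moving up a 4th each time.
C#3 to F#3 spans +5 semitones.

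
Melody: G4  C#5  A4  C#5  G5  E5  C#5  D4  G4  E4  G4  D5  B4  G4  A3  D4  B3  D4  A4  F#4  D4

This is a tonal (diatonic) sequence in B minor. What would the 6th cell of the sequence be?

F#2 B2 G2 B2 F#3 D3 B2

With a 7-note motive the entries are G4, D4, A3, each down a 4th from the previous.
Extending down a 4th: E3 → B2 → F#2.
Statement 6 starts on F#2 and keeps the same diatonic contour: F#2 B2 G2 B2 F#3 D3 B2.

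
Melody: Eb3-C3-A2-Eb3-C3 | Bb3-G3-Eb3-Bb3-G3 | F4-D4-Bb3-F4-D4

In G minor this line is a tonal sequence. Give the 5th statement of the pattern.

G5 Eb5 C5 G5 Eb5

Taking 5-note groups, the heads are Eb3, Bb3, F4: the pattern moves up a 5th.
Extending up a 5th: C5 → G5.
Statement 5 starts on G5 and keeps the same diatonic contour: G5 Eb5 C5 G5 Eb5.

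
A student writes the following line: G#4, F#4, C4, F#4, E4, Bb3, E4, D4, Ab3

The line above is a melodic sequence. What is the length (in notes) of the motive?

3

9 notes total. Splitting into 3 groups of 3:
G#4 F#4 C4 | F#4 E4 Bb3 | E4 D4 Ab3
That's a consistent down a 2nd shift per cell, and no other grouping gives one.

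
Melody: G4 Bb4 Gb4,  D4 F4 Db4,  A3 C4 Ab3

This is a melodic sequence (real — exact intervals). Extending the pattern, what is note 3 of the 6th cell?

F2

With 3-note cells, note 3 of each statement runs Gb4, Db4, Ab3.
Each moves down a 4th. Continuing: Eb3 → Bb2 → F2.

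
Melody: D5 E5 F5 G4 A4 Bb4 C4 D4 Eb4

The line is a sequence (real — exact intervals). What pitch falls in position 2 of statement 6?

With 3-note cells, note 2 of each statement runs E5, A4, D4.
Extending down a 5th: G3 → C3 → F2.

F2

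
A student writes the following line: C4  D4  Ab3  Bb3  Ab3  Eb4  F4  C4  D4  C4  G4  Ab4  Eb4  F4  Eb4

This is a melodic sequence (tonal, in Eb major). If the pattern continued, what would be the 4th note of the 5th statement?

C5

With 5-note cells, note 4 of each statement runs Bb3, D4, F4.
Extending up a 3rd: Ab4 → C5.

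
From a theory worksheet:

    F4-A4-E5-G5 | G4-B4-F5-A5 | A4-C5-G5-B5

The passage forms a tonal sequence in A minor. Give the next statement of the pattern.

Taking 4-note groups, the heads are F4, G4, A4: the pattern moves up a 2nd.
So cell 4 is B4 D5 A5 C6.

B4 D5 A5 C6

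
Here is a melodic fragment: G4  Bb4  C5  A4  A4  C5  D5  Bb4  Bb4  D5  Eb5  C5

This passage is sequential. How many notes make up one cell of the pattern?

Try groups of 4 (3 cells in 12 notes):
G4 Bb4 C5 A4 | A4 C5 D5 Bb4 | Bb4 D5 Eb5 C5
Each cell is the previous one up a 2nd — so the unit is 4 notes.

4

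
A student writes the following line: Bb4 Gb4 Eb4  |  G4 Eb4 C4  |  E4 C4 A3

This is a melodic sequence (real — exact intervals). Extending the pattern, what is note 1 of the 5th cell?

Grouping in 3s, the 1st note of each cell is Bb4, G4, E4.
Each moves down a 3rd. Continuing: C#4 → A#3.

A#3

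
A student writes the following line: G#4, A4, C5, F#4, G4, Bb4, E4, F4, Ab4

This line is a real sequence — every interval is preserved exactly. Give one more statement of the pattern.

D4 Eb4 Gb4

With a 3-note motive the entries are G#4, F#4, E4, each down a 2nd from the previous.
From D4 the exact shape gives D4 Eb4 Gb4.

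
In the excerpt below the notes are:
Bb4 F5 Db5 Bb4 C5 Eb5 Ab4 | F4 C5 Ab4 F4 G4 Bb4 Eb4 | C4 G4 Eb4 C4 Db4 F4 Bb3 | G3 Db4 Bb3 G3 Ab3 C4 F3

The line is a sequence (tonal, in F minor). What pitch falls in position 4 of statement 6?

The unit is 7 notes. Position-4 pitches of the 4 shown cells: Bb4, F4, C4, G3.
Extending down a 4th: Db3 → Ab2.

Ab2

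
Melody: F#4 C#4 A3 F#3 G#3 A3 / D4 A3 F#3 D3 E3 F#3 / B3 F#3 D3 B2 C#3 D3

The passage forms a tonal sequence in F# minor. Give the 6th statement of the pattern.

C#3 G#2 E2 C#2 D2 E2

Unit = 6 notes; the statements start on F#4, D4, B3, moving down a 3rd each time.
Extending down a 3rd: G#3 → E3 → C#3.
Statement 6 starts on C#3 and keeps the same diatonic contour: C#3 G#2 E2 C#2 D2 E2.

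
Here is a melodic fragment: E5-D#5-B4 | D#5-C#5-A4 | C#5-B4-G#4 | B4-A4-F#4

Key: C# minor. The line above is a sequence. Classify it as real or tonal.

Every note is diatonic to C# minor.
Cell 1 has -1 semitones from note 1 to 2, but cell 2 has -2 — the interval quality changes while the contour stays the same, which is the hallmark of a tonal sequence.

tonal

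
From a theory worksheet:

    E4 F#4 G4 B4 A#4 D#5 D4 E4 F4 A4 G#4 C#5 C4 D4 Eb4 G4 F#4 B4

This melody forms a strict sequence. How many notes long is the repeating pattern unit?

6

Try groups of 6 (3 cells in 18 notes):
E4 F#4 G4 B4 A#4 D#5 | D4 E4 F4 A4 G#4 C#5 | C4 D4 Eb4 G4 F#4 B4
Every group is a transposition down a 2nd of the one before; no shorter unit works.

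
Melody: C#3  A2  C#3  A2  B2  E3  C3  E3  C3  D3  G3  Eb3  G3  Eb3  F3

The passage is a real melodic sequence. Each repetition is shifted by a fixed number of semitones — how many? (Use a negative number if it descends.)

Unit = 5 notes; the statements start on C#3, E3, G3, moving up a 3rd each time.
Counting half-steps from C#3 to E3: 3.

3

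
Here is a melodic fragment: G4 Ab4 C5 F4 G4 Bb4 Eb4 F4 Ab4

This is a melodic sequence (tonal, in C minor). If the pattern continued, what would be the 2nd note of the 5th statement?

The unit is 3 notes. Position-2 pitches of the 3 shown cells: Ab4, G4, F4.
Extending down a 2nd: Eb4 → D4.

D4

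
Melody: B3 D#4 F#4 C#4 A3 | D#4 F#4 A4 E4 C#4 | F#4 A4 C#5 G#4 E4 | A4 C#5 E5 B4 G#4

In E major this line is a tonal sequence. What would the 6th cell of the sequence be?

E5 G#5 B5 F#5 D#5

With a 5-note motive the entries are B3, D#4, F#4, A4, each up a 3rd from the previous.
Extending up a 3rd: C#5 → E5.
So cell 6 is E5 G#5 B5 F#5 D#5.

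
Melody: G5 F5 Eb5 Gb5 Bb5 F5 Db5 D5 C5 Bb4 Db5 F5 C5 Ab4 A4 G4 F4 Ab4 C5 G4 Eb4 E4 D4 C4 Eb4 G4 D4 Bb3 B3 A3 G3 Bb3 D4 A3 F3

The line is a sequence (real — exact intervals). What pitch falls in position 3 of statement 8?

E2

With 7-note cells, note 3 of each statement runs Eb5, Bb4, F4, C4, G3.
Each moves down a 4th. Continuing: D3 → A2 → E2.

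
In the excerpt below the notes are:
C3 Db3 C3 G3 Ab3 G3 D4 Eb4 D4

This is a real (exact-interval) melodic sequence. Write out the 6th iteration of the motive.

Unit = 3 notes; the statements start on C3, G3, D4, moving up a 5th each time.
Continuing the starts: A4 → E5 → B5.
From B5 the exact shape gives B5 C6 B5.

B5 C6 B5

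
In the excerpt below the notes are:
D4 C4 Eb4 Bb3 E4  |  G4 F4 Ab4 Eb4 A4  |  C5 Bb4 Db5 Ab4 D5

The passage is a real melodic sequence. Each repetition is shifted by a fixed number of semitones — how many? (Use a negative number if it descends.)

5

Taking 5-note groups, the heads are D4, G4, C5: the pattern moves up a 4th.
Counting half-steps from D4 to G4: 5.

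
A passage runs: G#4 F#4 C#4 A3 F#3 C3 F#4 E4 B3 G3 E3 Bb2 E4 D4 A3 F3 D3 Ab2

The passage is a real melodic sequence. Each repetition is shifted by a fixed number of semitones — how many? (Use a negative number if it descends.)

Taking 6-note groups, the heads are G#4, F#4, E4: the pattern moves down a 2nd.
G#4 to F#4 spans -2 semitones.

-2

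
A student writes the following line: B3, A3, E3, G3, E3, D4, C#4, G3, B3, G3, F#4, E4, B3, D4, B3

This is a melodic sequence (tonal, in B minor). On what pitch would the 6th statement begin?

E5

Unit = 5 notes; the statements start on B3, D4, F#4, moving up a 3rd each time.
Continuing: A4 → C#5 → E5. Statement 6 starts on E5.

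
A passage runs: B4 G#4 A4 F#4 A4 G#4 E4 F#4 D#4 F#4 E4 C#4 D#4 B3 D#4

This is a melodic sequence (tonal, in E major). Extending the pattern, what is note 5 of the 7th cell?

C#3

Grouping in 5s, the 5th note of each cell is A4, F#4, D#4.
Each moves down a 3rd. Continuing: B3 → G#3 → E3 → C#3.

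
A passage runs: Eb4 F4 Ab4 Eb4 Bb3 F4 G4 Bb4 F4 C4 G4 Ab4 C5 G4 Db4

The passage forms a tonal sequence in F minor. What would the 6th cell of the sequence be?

Unit = 5 notes; the statements start on Eb4, F4, G4, moving up a 2nd each time.
Carrying on: Ab4 → Bb4 → C5.
So cell 6 is C5 Db5 F5 C5 G4.

C5 Db5 F5 C5 G4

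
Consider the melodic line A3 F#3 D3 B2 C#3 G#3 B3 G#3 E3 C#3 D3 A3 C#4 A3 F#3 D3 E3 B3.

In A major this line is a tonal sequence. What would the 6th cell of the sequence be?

The 6-note cells begin on A3, B3, C#4 — each up a 2nd from the last.
Carrying on: D4 → E4 → F#4.
So cell 6 is F#4 D4 B3 G#3 A3 E4.

F#4 D4 B3 G#3 A3 E4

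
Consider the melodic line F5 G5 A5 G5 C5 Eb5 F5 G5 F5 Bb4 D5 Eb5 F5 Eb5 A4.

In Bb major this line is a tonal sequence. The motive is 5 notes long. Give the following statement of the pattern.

Taking 5-note groups, the heads are F5, Eb5, D5: the pattern moves down a 2nd.
Statement 4 starts on C5 and keeps the same diatonic contour: C5 D5 Eb5 D5 G4.

C5 D5 Eb5 D5 G4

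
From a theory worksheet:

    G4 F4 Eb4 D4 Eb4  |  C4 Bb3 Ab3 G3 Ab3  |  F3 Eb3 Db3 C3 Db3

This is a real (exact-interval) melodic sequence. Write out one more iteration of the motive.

With a 5-note motive the entries are G4, C4, F3, each down a 5th from the previous.
So cell 4 is Bb2 Ab2 Gb2 F2 Gb2.

Bb2 Ab2 Gb2 F2 Gb2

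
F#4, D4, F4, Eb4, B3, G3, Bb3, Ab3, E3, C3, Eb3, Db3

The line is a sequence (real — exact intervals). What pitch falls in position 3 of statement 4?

The unit is 4 notes. Position-3 pitches of the 3 shown cells: F4, Bb3, Eb3.
One more down a 5th gives Ab2.

Ab2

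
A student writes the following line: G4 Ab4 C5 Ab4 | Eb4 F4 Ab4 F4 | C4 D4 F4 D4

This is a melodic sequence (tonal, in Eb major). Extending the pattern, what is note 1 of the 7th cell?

With 4-note cells, note 1 of each statement runs G4, Eb4, C4.
Extending down a 3rd: Ab3 → F3 → D3 → Bb2.

Bb2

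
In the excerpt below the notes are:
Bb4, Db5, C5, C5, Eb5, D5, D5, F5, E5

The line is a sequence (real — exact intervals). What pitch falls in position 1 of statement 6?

The unit is 3 notes. Position-1 pitches of the 3 shown cells: Bb4, C5, D5.
Carrying that up a 2nd forward: E5 → F#5 → G#5.

G#5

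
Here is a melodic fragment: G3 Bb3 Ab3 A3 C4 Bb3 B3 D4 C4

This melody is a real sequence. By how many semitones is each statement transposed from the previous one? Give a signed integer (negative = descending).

Unit = 3 notes; the statements start on G3, A3, B3, moving up a 2nd each time.
G3→A3 is 57 − 55 = 2 semitones.

2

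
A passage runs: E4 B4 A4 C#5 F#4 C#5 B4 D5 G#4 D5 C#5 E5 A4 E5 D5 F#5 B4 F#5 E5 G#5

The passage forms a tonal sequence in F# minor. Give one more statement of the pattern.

With a 4-note motive the entries are E4, F#4, G#4, A4, B4, each up a 2nd from the previous.
From C#5 the diatonic shape gives C#5 G#5 F#5 A5.

C#5 G#5 F#5 A5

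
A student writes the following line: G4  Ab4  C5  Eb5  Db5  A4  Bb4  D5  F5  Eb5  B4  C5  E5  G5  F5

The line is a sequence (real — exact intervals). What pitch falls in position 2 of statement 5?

Grouping in 5s, the 2nd note of each cell is Ab4, Bb4, C5.
Carrying that up a 2nd forward: D5 → E5.

E5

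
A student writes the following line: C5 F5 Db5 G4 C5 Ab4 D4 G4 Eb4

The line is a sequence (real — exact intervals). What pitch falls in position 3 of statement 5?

F3

The unit is 3 notes. Position-3 pitches of the 3 shown cells: Db5, Ab4, Eb4.
Extending down a 4th: Bb3 → F3.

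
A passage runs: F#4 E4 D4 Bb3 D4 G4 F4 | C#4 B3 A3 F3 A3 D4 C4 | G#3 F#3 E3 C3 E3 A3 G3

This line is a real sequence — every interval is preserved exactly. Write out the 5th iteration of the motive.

A#2 G#2 F#2 D2 F#2 B2 A2

The 7-note cells begin on F#4, C#4, G#3 — each down a 4th from the last.
Continuing the starts: D#3 → A#2.
From A#2 the exact shape gives A#2 G#2 F#2 D2 F#2 B2 A2.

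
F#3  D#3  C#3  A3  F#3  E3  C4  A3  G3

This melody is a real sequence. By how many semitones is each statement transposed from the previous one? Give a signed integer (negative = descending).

Taking 3-note groups, the heads are F#3, A3, C4: the pattern moves up a 3rd.
Counting half-steps from F#3 to A3: 3.

3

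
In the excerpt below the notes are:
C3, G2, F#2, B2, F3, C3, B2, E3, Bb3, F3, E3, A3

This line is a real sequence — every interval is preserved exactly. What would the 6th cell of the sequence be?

Unit = 4 notes; the statements start on C3, F3, Bb3, moving up a 4th each time.
Continuing the starts: Eb4 → Ab4 → Db5.
Statement 6 starts on Db5 and keeps the same exact contour: Db5 Ab4 G4 C5.

Db5 Ab4 G4 C5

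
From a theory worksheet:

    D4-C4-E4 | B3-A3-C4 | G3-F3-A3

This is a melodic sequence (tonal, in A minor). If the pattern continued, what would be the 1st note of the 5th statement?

C3

Grouping in 3s, the 1st note of each cell is D4, B3, G3.
Carrying that down a 3rd forward: E3 → C3.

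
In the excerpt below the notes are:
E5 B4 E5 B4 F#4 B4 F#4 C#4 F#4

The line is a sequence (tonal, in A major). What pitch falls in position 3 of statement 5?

G#3

With 3-note cells, note 3 of each statement runs E5, B4, F#4.
Carrying that down a 4th forward: C#4 → G#3.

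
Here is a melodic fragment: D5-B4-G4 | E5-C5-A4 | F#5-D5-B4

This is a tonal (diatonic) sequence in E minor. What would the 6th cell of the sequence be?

Taking 3-note groups, the heads are D5, E5, F#5: the pattern moves up a 2nd.
Continuing the starts: G5 → A5 → B5.
From B5 the diatonic shape gives B5 G5 E5.

B5 G5 E5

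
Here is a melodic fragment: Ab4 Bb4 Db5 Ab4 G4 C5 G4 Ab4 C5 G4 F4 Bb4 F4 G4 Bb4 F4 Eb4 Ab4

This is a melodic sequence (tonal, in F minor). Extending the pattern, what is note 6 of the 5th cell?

With 6-note cells, note 6 of each statement runs C5, Bb4, Ab4.
Each moves down a 2nd. Continuing: G4 → F4.

F4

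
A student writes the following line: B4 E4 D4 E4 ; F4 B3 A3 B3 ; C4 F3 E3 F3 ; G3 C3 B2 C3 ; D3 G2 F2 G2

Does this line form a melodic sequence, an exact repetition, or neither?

Each 4-note cell is the previous one transposed down a 4th.

sequence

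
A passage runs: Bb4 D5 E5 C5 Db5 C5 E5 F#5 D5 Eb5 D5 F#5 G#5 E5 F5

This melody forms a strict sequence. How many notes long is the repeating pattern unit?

5

There are 15 notes; a 5-note unit gives 3 cells:
Bb4 D5 E5 C5 Db5 | C5 E5 F#5 D5 Eb5 | D5 F#5 G#5 E5 F5
That's a consistent up a 2nd shift per cell, and no other grouping gives one.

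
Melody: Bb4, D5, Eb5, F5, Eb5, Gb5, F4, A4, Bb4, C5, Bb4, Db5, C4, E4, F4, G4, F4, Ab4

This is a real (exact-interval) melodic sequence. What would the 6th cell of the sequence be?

Taking 6-note groups, the heads are Bb4, F4, C4: the pattern moves down a 4th.
Extending down a 4th: G3 → D3 → A2.
Statement 6 starts on A2 and keeps the same exact contour: A2 C#3 D3 E3 D3 F3.

A2 C#3 D3 E3 D3 F3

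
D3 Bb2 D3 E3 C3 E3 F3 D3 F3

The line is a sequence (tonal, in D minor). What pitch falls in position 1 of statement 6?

With 3-note cells, note 1 of each statement runs D3, E3, F3.
Extending up a 2nd: G3 → A3 → Bb3.

Bb3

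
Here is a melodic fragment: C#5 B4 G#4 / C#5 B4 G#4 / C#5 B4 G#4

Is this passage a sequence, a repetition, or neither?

Each 3-note cell is identical (C#5 B4 G#4), restated at the same pitch.

repetition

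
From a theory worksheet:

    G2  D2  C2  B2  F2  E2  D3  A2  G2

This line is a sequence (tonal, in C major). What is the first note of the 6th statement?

With a 3-note motive the entries are G2, B2, D3, each up a 3rd from the previous.
Continuing: F3 → A3 → C4. Statement 6 starts on C4.

C4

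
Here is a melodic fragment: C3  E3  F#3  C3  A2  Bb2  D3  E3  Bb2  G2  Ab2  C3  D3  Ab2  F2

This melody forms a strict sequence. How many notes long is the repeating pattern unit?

Try groups of 5 (3 cells in 15 notes):
C3 E3 F#3 C3 A2 | Bb2 D3 E3 Bb2 G2 | Ab2 C3 D3 Ab2 F2
Each cell is the previous one down a 2nd — so the unit is 5 notes.

5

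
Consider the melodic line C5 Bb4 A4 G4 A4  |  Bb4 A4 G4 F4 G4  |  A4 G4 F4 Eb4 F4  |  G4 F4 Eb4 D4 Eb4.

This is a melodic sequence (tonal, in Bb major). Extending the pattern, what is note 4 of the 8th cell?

With 5-note cells, note 4 of each statement runs G4, F4, Eb4, D4.
Carrying that down a 2nd forward: C4 → Bb3 → A3 → G3.

G3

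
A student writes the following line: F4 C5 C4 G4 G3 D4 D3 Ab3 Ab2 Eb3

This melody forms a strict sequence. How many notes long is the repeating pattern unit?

There are 10 notes; a 2-note unit gives 5 cells:
F4 C5 | C4 G4 | G3 D4 | D3 Ab3 | Ab2 Eb3
Each cell is the previous one down a 4th — so the unit is 2 notes.

2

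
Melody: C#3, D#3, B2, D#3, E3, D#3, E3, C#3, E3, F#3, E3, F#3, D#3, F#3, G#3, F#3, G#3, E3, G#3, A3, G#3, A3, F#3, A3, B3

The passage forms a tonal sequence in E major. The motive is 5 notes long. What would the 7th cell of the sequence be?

With a 5-note motive the entries are C#3, D#3, E3, F#3, G#3, each up a 2nd from the previous.
Carrying on: A3 → B3.
From B3 the diatonic shape gives B3 C#4 A3 C#4 D#4.

B3 C#4 A3 C#4 D#4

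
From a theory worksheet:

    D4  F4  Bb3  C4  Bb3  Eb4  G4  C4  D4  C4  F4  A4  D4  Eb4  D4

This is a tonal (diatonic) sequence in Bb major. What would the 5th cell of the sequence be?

The 5-note cells begin on D4, Eb4, F4 — each up a 2nd from the last.
Continuing the starts: G4 → A4.
So cell 5 is A4 C5 F4 G4 F4.

A4 C5 F4 G4 F4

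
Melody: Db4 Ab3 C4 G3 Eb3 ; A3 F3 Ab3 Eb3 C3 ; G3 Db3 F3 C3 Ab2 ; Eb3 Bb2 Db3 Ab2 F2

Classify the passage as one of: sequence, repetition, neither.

Note 1 of cell 2 is A3; if this were a sequence it would be Bb3. No unit length gives a consistent transposition pattern.

neither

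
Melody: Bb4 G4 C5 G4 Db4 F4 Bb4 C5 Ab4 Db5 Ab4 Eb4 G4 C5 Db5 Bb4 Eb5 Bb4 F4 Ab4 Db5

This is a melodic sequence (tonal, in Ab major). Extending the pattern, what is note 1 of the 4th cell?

Eb5

Grouping in 7s, the 1st note of each cell is Bb4, C5, Db5.
One more up a 2nd gives Eb5.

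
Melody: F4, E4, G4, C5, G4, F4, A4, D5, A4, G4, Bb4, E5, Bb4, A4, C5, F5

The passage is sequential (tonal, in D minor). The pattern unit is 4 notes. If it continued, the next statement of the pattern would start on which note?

C5

The 4-note cells begin on F4, G4, A4, Bb4 — each up a 2nd from the last.
The next head, up a 2nd from Bb4, is C5.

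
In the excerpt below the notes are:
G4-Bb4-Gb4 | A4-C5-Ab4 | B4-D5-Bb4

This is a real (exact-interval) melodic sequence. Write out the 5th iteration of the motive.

The 3-note cells begin on G4, A4, B4 — each up a 2nd from the last.
Carrying on: C#5 → D#5.
Statement 5 starts on D#5 and keeps the same exact contour: D#5 F#5 D5.

D#5 F#5 D5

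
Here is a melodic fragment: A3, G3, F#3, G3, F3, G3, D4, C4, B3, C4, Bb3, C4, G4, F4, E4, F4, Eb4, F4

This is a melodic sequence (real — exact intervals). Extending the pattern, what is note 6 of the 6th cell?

The unit is 6 notes. Position-6 pitches of the 3 shown cells: G3, C4, F4.
Extending up a 4th: Bb4 → Eb5 → Ab5.

Ab5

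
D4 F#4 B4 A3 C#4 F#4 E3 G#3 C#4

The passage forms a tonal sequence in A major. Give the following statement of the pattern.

B2 D3 G#3

Taking 3-note groups, the heads are D4, A3, E3: the pattern moves down a 4th.
From B2 the diatonic shape gives B2 D3 G#3.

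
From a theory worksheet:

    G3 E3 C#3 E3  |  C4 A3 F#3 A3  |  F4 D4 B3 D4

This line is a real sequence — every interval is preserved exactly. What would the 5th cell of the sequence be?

With a 4-note motive the entries are G3, C4, F4, each up a 4th from the previous.
Extending up a 4th: Bb4 → Eb5.
Statement 5 starts on Eb5 and keeps the same exact contour: Eb5 C5 A4 C5.

Eb5 C5 A4 C5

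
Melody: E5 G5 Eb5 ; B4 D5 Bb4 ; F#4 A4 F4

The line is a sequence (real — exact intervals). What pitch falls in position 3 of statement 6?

With 3-note cells, note 3 of each statement runs Eb5, Bb4, F4.
Each moves down a 4th. Continuing: C4 → G3 → D3.

D3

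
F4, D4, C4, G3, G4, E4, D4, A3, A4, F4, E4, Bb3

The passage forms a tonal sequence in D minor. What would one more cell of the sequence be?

Unit = 4 notes; the statements start on F4, G4, A4, moving up a 2nd each time.
Statement 4 starts on Bb4 and keeps the same diatonic contour: Bb4 G4 F4 C4.

Bb4 G4 F4 C4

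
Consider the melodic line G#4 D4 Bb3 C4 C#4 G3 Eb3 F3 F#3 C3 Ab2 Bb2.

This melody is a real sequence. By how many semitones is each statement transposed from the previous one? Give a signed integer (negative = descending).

-7

The 4-note cells begin on G#4, C#4, F#3 — each down a 5th from the last.
Counting half-steps from G#4 to C#4: -7.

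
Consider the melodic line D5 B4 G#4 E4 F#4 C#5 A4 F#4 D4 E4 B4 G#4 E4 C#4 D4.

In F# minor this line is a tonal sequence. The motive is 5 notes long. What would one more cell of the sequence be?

Unit = 5 notes; the statements start on D5, C#5, B4, moving down a 2nd each time.
So cell 4 is A4 F#4 D4 B3 C#4.

A4 F#4 D4 B3 C#4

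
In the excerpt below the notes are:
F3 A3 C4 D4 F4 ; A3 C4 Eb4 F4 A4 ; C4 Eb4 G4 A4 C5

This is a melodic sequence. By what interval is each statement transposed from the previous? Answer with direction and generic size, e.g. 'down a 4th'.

up a 3rd

Taking 5-note groups, the heads are F3, A3, C4: the pattern moves up a 3rd.
From F3 to A3: up a 3rd.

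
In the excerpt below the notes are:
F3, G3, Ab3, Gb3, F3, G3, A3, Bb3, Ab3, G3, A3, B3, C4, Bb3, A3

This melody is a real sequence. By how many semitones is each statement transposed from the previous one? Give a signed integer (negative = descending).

The 5-note cells begin on F3, G3, A3 — each up a 2nd from the last.
F3 to G3 spans +2 semitones.

2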